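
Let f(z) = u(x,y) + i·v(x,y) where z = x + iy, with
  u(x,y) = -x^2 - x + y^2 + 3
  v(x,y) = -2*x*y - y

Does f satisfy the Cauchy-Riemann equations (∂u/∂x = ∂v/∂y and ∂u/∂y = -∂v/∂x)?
∂u/∂x = -2*x - 1
∂v/∂y = -2*x - 1
∂u/∂y = 2*y
∂v/∂x = -2*y
∂u/∂x = ∂v/∂y and ∂u/∂y = -∂v/∂x hold identically; f is analytic.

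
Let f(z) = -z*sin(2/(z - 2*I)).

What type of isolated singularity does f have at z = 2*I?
Let u = z - 2*I. Then
  sin(2/u) = Σ_{k≥0} (-1)^k (2)^(2k+1)/((2k+1)!·u^(2k+1)) = 2/u - 4/(3*u^3) + 4/(15*u^5) + ...
which has infinitely many negative powers of u, so sin(2/(z - 2*I)) has an essential singularity at z = 2*I.
The extra factor z is a nonzero polynomial; if the product had at most a pole at z = 2*I, dividing by that polynomial would leave sin(2/(z - 2*I)) with at most a pole too — contradiction. (Equivalently, the product's Laurent series still has infinitely many negative powers.)
So the singularity is essential.

Final answer: essential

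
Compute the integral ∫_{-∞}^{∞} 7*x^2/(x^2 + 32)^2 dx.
7*sqrt(2)*pi/16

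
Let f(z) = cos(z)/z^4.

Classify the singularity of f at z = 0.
Write f(z) = g(z)/z^4 with g(z) = cos(z).
g is entire and g(0) = 1 ≠ 0, so no factor of (z) cancels: the Laurent expansion of f about z = 0 starts at the power -4, i.e. lim_{z→z₀} (z - z₀)^4 f(z) = 1 is finite and nonzero.
So z = 0 is a pole of order 4.

Final answer: pole of order 4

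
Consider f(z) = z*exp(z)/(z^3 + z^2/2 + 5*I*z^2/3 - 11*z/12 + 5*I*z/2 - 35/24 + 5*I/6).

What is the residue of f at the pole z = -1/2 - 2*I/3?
Write f(z) = P(z)/Q(z) with P(z) = z*exp(z) and Q(z) = z^3 + z^2/2 + 5*I*z^2/3 - 11*z/12 + 5*I*z/2 - 35/24 + 5*I/6.
The denominator factors as Q(z) = (z + 1 - I/2)*(z + 1/2 + 2*I/3)*(z - 1 + 3*I/2), so z = -1/2 - 2*I/3 is a simple zero of Q and P is analytic there; z = -1/2 - 2*I/3 is therefore a simple pole and
  Res(f, z₀) = P(z₀)/Q'(z₀).

Q'(z) = 3*z^2 + z + 10*I*z/3 - 11/12 + 5*I/2, so Q'(-1/2 - 2*I/3) = 2/9 + 13*I/6.
P(-1/2 - 2*I/3) = (-1/2 - 2*I/3)*exp(-1/2 - 2*I/3).

Res(f, -1/2 - 2*I/3) = ((-1/2 - 2*I/3)*exp(-1/2 - 2*I/3))/(2/9 + 13*I/6) = (-504/1537 + 303*I/1537)*exp(-1/2 - 2*I/3)

Final answer: (-504/1537 + 303*I/1537)*exp(-1/2 - 2*I/3)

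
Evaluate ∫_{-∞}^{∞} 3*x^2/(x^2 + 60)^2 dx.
Let f(z) = 3*z^2/(z^2 + 60)^2. The denominator has no real zeros and deg Q - deg P = 2 ≥ 2, so the integral of f over the upper semicircle |z| = R tends to 0 as R → ∞. Closing the contour in the upper half-plane,
  ∫_{-∞}^{∞} f(x) dx = 2πi · Σ Res(f, z_k)  over the poles with Im z_k > 0.

Zeros of the denominator: z^2 + 60 = 0 gives z = ±2*sqrt(15)*I.
Upper half-plane: z = 2*sqrt(15)*I (a pole of order 2).

Write f(z) = g(z)/(z - 2*sqrt(15)*I)^2 with g(z) = 3*z^2/(z + 2*sqrt(15)*I)^2. For a double pole, Res(f, z₀) = g'(z₀):
  g'(z) = 12*sqrt(15)*I*z/(z + 2*sqrt(15)*I)^3
  Res(f, 2*sqrt(15)*I) = g'(2*sqrt(15)*I) = -sqrt(15)*I/40

∫_{-∞}^{∞} f(x) dx = 2πi · (-sqrt(15)*I/40) = sqrt(15)*pi/20

Final answer: sqrt(15)*pi/20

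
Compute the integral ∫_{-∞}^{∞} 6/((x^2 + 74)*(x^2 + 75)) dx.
Let f(z) = 6/((z^2 + 74)*(z^2 + 75)). The denominator has no real zeros and deg Q - deg P = 4 ≥ 2, so the integral of f over the upper semicircle |z| = R tends to 0 as R → ∞. Closing the contour in the upper half-plane,
  ∫_{-∞}^{∞} f(x) dx = 2πi · Σ Res(f, z_k)  over the poles with Im z_k > 0.

Zeros of the denominator: z^2 + 74 = 0 gives z = ±sqrt(74)*I; z^2 + 75 = 0 gives z = ±5*sqrt(3)*I.
Upper half-plane: z = 5*sqrt(3)*I, z = sqrt(74)*I (simple).

Each pole is a simple zero of Q(z) = z^4 + 149*z^2 + 5550, so Res(f, z₀) = P(z₀)/Q'(z₀) with P(z) = 6, Q'(z) = 4*z^3 + 298*z:
  Res(f, 5*sqrt(3)*I) = (6)/(-10*sqrt(3)*I) = sqrt(3)*I/5
  Res(f, sqrt(74)*I) = (6)/(2*sqrt(74)*I) = -3*sqrt(74)*I/74

Sum of residues: I*(-15*sqrt(74) + 74*sqrt(3))/370
∫_{-∞}^{∞} f(x) dx = 2πi · (I*(-15*sqrt(74) + 74*sqrt(3))/370) = pi*(-74*sqrt(3) + 15*sqrt(74))/185

Final answer: pi*(-74*sqrt(3) + 15*sqrt(74))/185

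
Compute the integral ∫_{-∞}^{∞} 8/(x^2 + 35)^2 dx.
Let f(z) = 8/(z^2 + 35)^2. The denominator has no real zeros and deg Q - deg P = 4 ≥ 2, so the integral of f over the upper semicircle |z| = R tends to 0 as R → ∞. Closing the contour in the upper half-plane,
  ∫_{-∞}^{∞} f(x) dx = 2πi · Σ Res(f, z_k)  over the poles with Im z_k > 0.

Zeros of the denominator: z^2 + 35 = 0 gives z = ±sqrt(35)*I.
Upper half-plane: z = sqrt(35)*I (a pole of order 2).

Write f(z) = g(z)/(z - sqrt(35)*I)^2 with g(z) = 8/(z + sqrt(35)*I)^2. For a double pole, Res(f, z₀) = g'(z₀):
  g'(z) = -16/(z + sqrt(35)*I)^3
  Res(f, sqrt(35)*I) = g'(sqrt(35)*I) = -2*sqrt(35)*I/1225

∫_{-∞}^{∞} f(x) dx = 2πi · (-2*sqrt(35)*I/1225) = 4*sqrt(35)*pi/1225

Final answer: 4*sqrt(35)*pi/1225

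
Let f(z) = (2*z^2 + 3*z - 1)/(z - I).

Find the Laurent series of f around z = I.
(-3 + 3*I)/(z - I) + 3 + 4*I + 2*(z - I)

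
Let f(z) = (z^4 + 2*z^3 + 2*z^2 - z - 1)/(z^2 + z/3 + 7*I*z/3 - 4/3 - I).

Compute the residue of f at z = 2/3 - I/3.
Write f(z) = P(z)/Q(z) with P(z) = z^4 + 2*z^3 + 2*z^2 - z - 1 and Q(z) = z^2 + z/3 + 7*I*z/3 - 4/3 - I.
The denominator factors as Q(z) = (z - 2/3 + I/3)*(z + 1 + 2*I), so z = 2/3 - I/3 is a simple zero of Q and P is analytic there; z = 2/3 - I/3 is therefore a simple pole and
  Res(f, z₀) = P(z₀)/Q'(z₀).

Q'(z) = 2*z + 1/3 + 7*I/3, so Q'(2/3 - I/3) = 5/3 + 5*I/3.
P(2/3 - I/3) = -76/81 - 5*I/3.

Res(f, 2/3 - I/3) = (-76/81 - 5*I/3)/(5/3 + 5*I/3) = -211/270 - 59*I/270

Final answer: -211/270 - 59*I/270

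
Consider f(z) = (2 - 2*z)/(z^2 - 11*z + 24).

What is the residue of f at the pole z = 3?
Write f(z) = P(z)/Q(z) with P(z) = 2 - 2*z and Q(z) = z^2 - 11*z + 24.
The denominator factors as Q(z) = (z - 3)*(z - 8), so z = 3 is a simple zero of Q and P is analytic there; z = 3 is therefore a simple pole and
  Res(f, z₀) = P(z₀)/Q'(z₀).

Q'(z) = 2*z - 11, so Q'(3) = -5.
P(3) = -4.

Res(f, 3) = (-4)/(-5) = 4/5

Final answer: 4/5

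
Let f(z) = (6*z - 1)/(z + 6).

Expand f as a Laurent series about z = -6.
-37/(z + 6) + 6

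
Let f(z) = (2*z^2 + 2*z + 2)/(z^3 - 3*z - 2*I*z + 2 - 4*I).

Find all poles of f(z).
The singularities of f are the zeros of the denominator. Factoring,
  z^3 - 3*z - 2*I*z + 2 - 4*I = (z + I)*(z + 2)*(z - 2 - I)
so the candidates are z = -I, z = -2, z = 2 + I.

Check the numerator P(z) = 2*z^2 + 2*z + 2 at each one:
  P(-I) = -2*I ≠ 0, so z = -I is a (simple) pole.
  P(-2) = 6 ≠ 0, so z = -2 is a (simple) pole.
  P(2 + I) = 12 + 10*I ≠ 0, so z = 2 + I is a (simple) pole.

Poles of f: {-2, -I, 2 + I}

Final answer: {-2, -I, 2 + I}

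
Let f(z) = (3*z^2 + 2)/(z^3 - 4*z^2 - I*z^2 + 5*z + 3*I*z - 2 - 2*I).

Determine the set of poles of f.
The singularities of f are the zeros of the denominator. Factoring,
  z^3 - 4*z^2 - I*z^2 + 5*z + 3*I*z - 2 - 2*I = (z - 2)*(z - 1 - I)*(z - 1)
so the candidates are z = 2, z = 1 + I, z = 1.

Check the numerator P(z) = 3*z^2 + 2 at each one:
  P(2) = 14 ≠ 0, so z = 2 is a (simple) pole.
  P(1 + I) = 2 + 6*I ≠ 0, so z = 1 + I is a (simple) pole.
  P(1) = 5 ≠ 0, so z = 1 is a (simple) pole.

Poles of f: {1, 1 + I, 2}

Final answer: {1, 1 + I, 2}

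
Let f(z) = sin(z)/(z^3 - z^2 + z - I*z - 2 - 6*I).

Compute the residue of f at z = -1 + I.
Write f(z) = P(z)/Q(z) with P(z) = sin(z) and Q(z) = z^3 - z^2 + z - I*z - 2 - 6*I.
The denominator factors as Q(z) = (z + 1 - I)*(z + 2*I)*(z - 2 - I), so z = -1 + I is a simple zero of Q and P is analytic there; z = -1 + I is therefore a simple pole and
  Res(f, z₀) = P(z₀)/Q'(z₀).

Q'(z) = 3*z^2 - 2*z + 1 - I, so Q'(-1 + I) = 3 - 9*I.
P(-1 + I) = -sin(1 - I).

Res(f, -1 + I) = (-sin(1 - I))/(3 - 9*I) = (-1/30 - I/10)*sin(1 - I)

Final answer: (-1/30 - I/10)*sin(1 - I)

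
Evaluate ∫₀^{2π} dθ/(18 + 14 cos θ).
sqrt(2)*pi/8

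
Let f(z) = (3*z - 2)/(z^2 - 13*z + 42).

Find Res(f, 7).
19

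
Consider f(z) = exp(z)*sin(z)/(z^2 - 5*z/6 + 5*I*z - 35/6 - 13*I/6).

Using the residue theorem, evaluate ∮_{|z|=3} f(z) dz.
By the residue theorem, ∮_C f(z) dz = 2πi · (sum of the residues of f at the poles inside |z| = 3).

The denominator factors as (z - 1/2 + 2*I)*(z - 1/3 + 3*I), so the singularities of f are simple poles at z = 1/2 - 2*I, z = 1/3 - 3*I.
  |1/2 - 2*I|² = 17/4 < 9 = 3², so this pole is inside the contour.
  |1/3 - 3*I|² = 82/9 > 9 = 3², so this pole is outside the contour.

With P(z) = exp(z)*sin(z) and Q(z) = z^2 - 5*z/6 + 5*I*z - 35/6 - 13*I/6, each pole is simple, so Res(f, z₀) = P(z₀)/Q'(z₀) with Q'(z) = 2*z - 5/6 + 5*I.
  Res(f, 1/2 - 2*I) = P(1/2 - 2*I)/Q'(1/2 - 2*I) = (exp(1/2 - 2*I)*sin(1/2 - 2*I))/(1/6 + I) = (6/37 - 36*I/37)*exp(1/2 - 2*I)*sin(1/2 - 2*I)

∮_C f(z) dz = 2πi · ((6/37 - 36*I/37)*exp(1/2 - 2*I)*sin(1/2 - 2*I)) = pi*(72/37 + 12*I/37)*exp(1/2 - 2*I)*sin(1/2 - 2*I)

Final answer: pi*(72/37 + 12*I/37)*exp(1/2 - 2*I)*sin(1/2 - 2*I)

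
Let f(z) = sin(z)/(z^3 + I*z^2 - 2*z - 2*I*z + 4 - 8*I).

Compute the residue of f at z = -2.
Write f(z) = P(z)/Q(z) with P(z) = sin(z) and Q(z) = z^3 + I*z^2 - 2*z - 2*I*z + 4 - 8*I.
The denominator factors as Q(z) = (z + 2*I)*(z - 2 - I)*(z + 2), so z = -2 is a simple zero of Q and P is analytic there; z = -2 is therefore a simple pole and
  Res(f, z₀) = P(z₀)/Q'(z₀).

Q'(z) = 3*z^2 + 2*I*z - 2 - 2*I, so Q'(-2) = 10 - 6*I.
P(-2) = -sin(2).

Res(f, -2) = (-sin(2))/(10 - 6*I) = (-5/68 - 3*I/68)*sin(2)

Final answer: (-5/68 - 3*I/68)*sin(2)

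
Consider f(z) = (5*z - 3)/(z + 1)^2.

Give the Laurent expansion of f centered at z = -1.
Put w = z - (-1), i.e. z = w - 1. The denominator is w^2, so it suffices to rewrite the numerator in powers of w.

P(z) = 5*z - 3
P(w - 1) = -8 + 5*w

Dividing each term by w^2:
  f = -8/w^2 + 5/w

Substituting back w = z + 1:
  f(z) = -8/(z + 1)^2 + 5/(z + 1)

The series is finite because the numerator is a polynomial; the negative powers form the principal part, and the coefficient of 1/(z + 1) gives Res(f, -1) = 5.

Final answer: -8/(z + 1)^2 + 5/(z + 1)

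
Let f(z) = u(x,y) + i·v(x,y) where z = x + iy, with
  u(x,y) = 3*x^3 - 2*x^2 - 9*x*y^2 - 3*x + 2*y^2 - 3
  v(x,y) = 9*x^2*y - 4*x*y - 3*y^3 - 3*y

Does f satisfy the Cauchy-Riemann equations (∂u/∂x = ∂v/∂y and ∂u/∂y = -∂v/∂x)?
∂u/∂x = 9*x^2 - 4*x - 9*y^2 - 3
∂v/∂y = 9*x^2 - 4*x - 9*y^2 - 3
∂u/∂y = -18*x*y + 4*y
∂v/∂x = 18*x*y - 4*y
∂u/∂x = ∂v/∂y and ∂u/∂y = -∂v/∂x hold identically; f is analytic.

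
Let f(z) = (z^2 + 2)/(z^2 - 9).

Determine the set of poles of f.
The singularities of f are the zeros of the denominator. Factoring,
  z^2 - 9 = (z + 3)*(z - 3)
so the candidates are z = -3, z = 3.

Check the numerator P(z) = z^2 + 2 at each one:
  P(-3) = 11 ≠ 0, so z = -3 is a (simple) pole.
  P(3) = 11 ≠ 0, so z = 3 is a (simple) pole.

Poles of f: {-3, 3}

Final answer: {-3, 3}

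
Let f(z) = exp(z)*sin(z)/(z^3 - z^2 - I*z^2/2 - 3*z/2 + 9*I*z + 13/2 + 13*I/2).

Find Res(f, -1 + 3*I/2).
(28/113 - 32*I/113)*exp(-1 + 3*I/2)*sin(1 - 3*I/2)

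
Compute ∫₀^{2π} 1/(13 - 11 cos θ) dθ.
Call the integral J. The integrand is 2π-periodic and we integrate over a full period, so shifting θ does not change the value (θ → θ + π flips the sign of the trig term). Hence
  J = ∫₀^{2π} dθ/(13 + 11 cos θ).
Put z = e^{iθ}: then cos θ = (z + 1/z)/2, dθ = dz/(iz), and z runs once counterclockwise around |z| = 1:
  J = ∮_{|z|=1} 1/(13 + 11*(z + 1/z)/2) · dz/(iz) = (2/i) ∮_{|z|=1} dz/(11*z^2 + 26*z + 11).
The roots of 11*z^2 + 26*z + 11 are z = (-13 ± sqrt(13^2 - 11^2))/11, with sqrt(48) = 4*sqrt(3); their product is 1, so only z₊ = -13/11 + 4*sqrt(3)/11 lies inside the unit circle (z₋ = -13/11 - 4*sqrt(3)/11 lies outside).
z₊ is a simple zero of q(z) = 11*z^2 + 26*z + 11, so Res(1/q, z₊) = 1/q'(z₊) with q'(z) = 22*z + 26; and q'(z₊) = 11*(z₊ - z₋) = 8*sqrt(3).
Therefore J = (2/i) · 2πi · 1/(8*sqrt(3)) = 2*pi/(4*sqrt(3)) = sqrt(3)*pi/6

Final answer: sqrt(3)*pi/6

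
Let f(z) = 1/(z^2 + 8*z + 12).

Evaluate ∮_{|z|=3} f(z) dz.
By the residue theorem, ∮_C f(z) dz = 2πi · (sum of the residues of f at the poles inside |z| = 3).

The denominator factors as (z + 2)*(z + 6), so the singularities of f are simple poles at z = -2, z = -6.
  |-2|² = 4 < 9 = 3², so this pole is inside the contour.
  |-6|² = 36 > 9 = 3², so this pole is outside the contour.

With P(z) = 1 and Q(z) = z^2 + 8*z + 12, each pole is simple, so Res(f, z₀) = P(z₀)/Q'(z₀) with Q'(z) = 2*z + 8.
  Res(f, -2) = P(-2)/Q'(-2) = (1)/(4) = 1/4

∮_C f(z) dz = 2πi · (1/4) = I*pi/2

Final answer: I*pi/2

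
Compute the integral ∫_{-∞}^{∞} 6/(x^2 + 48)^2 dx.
sqrt(3)*pi/192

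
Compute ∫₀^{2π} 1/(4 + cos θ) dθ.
Let J = ∫₀^{2π} dθ/(4 + cos θ).
Put z = e^{iθ}: then cos θ = (z + 1/z)/2, dθ = dz/(iz), and z runs once counterclockwise around |z| = 1:
  J = ∮_{|z|=1} 1/(4 + (z + 1/z)/2) · dz/(iz) = (2/i) ∮_{|z|=1} dz/(z^2 + 8*z + 1).
The roots of z^2 + 8*z + 1 are z = (-4 ± sqrt(4^2 - 1^2)), with sqrt(15) = sqrt(15); their product is 1, so only z₊ = -4 + sqrt(15) lies inside the unit circle (z₋ = -4 - sqrt(15) lies outside).
z₊ is a simple zero of q(z) = z^2 + 8*z + 1, so Res(1/q, z₊) = 1/q'(z₊) with q'(z) = 2*z + 8; and q'(z₊) = (z₊ - z₋) = 2*sqrt(15).
Therefore J = (2/i) · 2πi · 1/(2*sqrt(15)) = 2*pi/(sqrt(15)) = 2*sqrt(15)*pi/15

Final answer: 2*sqrt(15)*pi/15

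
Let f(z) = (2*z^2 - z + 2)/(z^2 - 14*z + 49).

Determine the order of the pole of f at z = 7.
2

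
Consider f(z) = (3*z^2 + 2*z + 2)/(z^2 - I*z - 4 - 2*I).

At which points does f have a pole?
The singularities of f are the zeros of the denominator. Factoring,
  z^2 - I*z - 4 - 2*I = (z + 2)*(z - 2 - I)
so the candidates are z = -2, z = 2 + I.

Check the numerator P(z) = 3*z^2 + 2*z + 2 at each one:
  P(-2) = 10 ≠ 0, so z = -2 is a (simple) pole.
  P(2 + I) = 15 + 14*I ≠ 0, so z = 2 + I is a (simple) pole.

Poles of f: {-2, 2 + I}

Final answer: {-2, 2 + I}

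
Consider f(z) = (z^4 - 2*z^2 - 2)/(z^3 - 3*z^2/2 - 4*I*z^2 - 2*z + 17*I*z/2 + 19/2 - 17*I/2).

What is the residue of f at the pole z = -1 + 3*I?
-4368/445 + 2196*I/445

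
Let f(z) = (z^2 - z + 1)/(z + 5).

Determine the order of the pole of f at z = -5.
Factor the denominator:
  z + 5 = (z + 5)

The numerator P(z) = z^2 - z + 1 has P(-5) = 31 ≠ 0, so no factor of (z + 5) cancels.
Near z = -5 we can therefore write f(z) = g(z)/(z + 5) with g analytic at -5 and g(-5) ≠ 0 (g is just the numerator).

Hence z = -5 is a pole of order 1.

Final answer: 1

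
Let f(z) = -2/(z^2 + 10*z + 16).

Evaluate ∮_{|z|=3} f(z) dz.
By the residue theorem, ∮_C f(z) dz = 2πi · (sum of the residues of f at the poles inside |z| = 3).

The denominator factors as (z + 8)*(z + 2), so the singularities of f are simple poles at z = -8, z = -2.
  |-8|² = 64 > 9 = 3², so this pole is outside the contour.
  |-2|² = 4 < 9 = 3², so this pole is inside the contour.

With P(z) = -2 and Q(z) = z^2 + 10*z + 16, each pole is simple, so Res(f, z₀) = P(z₀)/Q'(z₀) with Q'(z) = 2*z + 10.
  Res(f, -2) = P(-2)/Q'(-2) = (-2)/(6) = -1/3

∮_C f(z) dz = 2πi · (-1/3) = -2*I*pi/3

Final answer: -2*I*pi/3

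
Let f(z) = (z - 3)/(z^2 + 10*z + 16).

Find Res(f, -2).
Write f(z) = P(z)/Q(z) with P(z) = z - 3 and Q(z) = z^2 + 10*z + 16.
The denominator factors as Q(z) = (z + 2)*(z + 8), so z = -2 is a simple zero of Q and P is analytic there; z = -2 is therefore a simple pole and
  Res(f, z₀) = P(z₀)/Q'(z₀).

Q'(z) = 2*z + 10, so Q'(-2) = 6.
P(-2) = -5.

Res(f, -2) = (-5)/(6) = -5/6

Final answer: -5/6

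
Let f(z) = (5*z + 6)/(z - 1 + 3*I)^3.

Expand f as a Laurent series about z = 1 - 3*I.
Put w = z - (1 - 3*I), i.e. z = w + 1 - 3*I. The denominator is w^3, so it suffices to rewrite the numerator in powers of w.

P(z) = 5*z + 6
P(w + 1 - 3*I) = 11 - 15*I + 5*w

Dividing each term by w^3:
  f = (11 - 15*I)/w^3 + 5/w^2

Substituting back w = z - 1 + 3*I:
  f(z) = (11 - 15*I)/(z - 1 + 3*I)^3 + 5/(z - 1 + 3*I)^2

The series is finite because the numerator is a polynomial; the negative powers form the principal part.

Final answer: (11 - 15*I)/(z - 1 + 3*I)^3 + 5/(z - 1 + 3*I)^2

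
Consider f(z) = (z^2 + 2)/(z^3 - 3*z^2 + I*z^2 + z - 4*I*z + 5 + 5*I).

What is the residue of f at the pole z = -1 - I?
10/39 + 2*I/39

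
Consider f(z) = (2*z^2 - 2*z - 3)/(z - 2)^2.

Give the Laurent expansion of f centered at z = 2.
Put w = z - (2), i.e. z = w + 2. The denominator is w^2, so it suffices to rewrite the numerator in powers of w.

P(z) = 2*z^2 - 2*z - 3
P(w + 2) = 1 + 6*w + 2*w^2

Dividing each term by w^2:
  f = 1/w^2 + 6/w + 2

Substituting back w = z - 2:
  f(z) = 1/(z - 2)^2 + 6/(z - 2) + 2

The series is finite because the numerator is a polynomial; the negative powers form the principal part, and the coefficient of 1/(z - 2) gives Res(f, 2) = 6.

Final answer: 1/(z - 2)^2 + 6/(z - 2) + 2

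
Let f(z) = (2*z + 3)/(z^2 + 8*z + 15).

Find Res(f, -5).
Write f(z) = P(z)/Q(z) with P(z) = 2*z + 3 and Q(z) = z^2 + 8*z + 15.
The denominator factors as Q(z) = (z + 3)*(z + 5), so z = -5 is a simple zero of Q and P is analytic there; z = -5 is therefore a simple pole and
  Res(f, z₀) = P(z₀)/Q'(z₀).

Q'(z) = 2*z + 8, so Q'(-5) = -2.
P(-5) = -7.

Res(f, -5) = (-7)/(-2) = 7/2

Final answer: 7/2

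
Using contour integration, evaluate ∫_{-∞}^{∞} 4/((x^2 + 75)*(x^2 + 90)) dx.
2*pi*(-sqrt(10) + 2*sqrt(3))/225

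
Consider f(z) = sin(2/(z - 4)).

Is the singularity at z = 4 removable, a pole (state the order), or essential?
essential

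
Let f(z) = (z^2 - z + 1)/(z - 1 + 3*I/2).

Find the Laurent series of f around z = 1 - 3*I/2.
Put w = z - (1 - 3*I/2), i.e. z = w + 1 - 3*I/2. The denominator is w, so it suffices to rewrite the numerator in powers of w.

P(z) = z^2 - z + 1
P(w + 1 - 3*I/2) = -5/4 - 3*I/2 + (1 - 3*I)*w + w^2

Dividing each term by w:
  f = (-5/4 - 3*I/2)/w + 1 - 3*I + w

Substituting back w = z - 1 + 3*I/2:
  f(z) = (-5/4 - 3*I/2)/(z - 1 + 3*I/2) + 1 - 3*I + (z - 1 + 3*I/2)

The series is finite because the numerator is a polynomial; the negative powers form the principal part, and the coefficient of 1/(z - 1 + 3*I/2) gives Res(f, 1 - 3*I/2) = -5/4 - 3*I/2.

Final answer: (-5/4 - 3*I/2)/(z - 1 + 3*I/2) + 1 - 3*I + (z - 1 + 3*I/2)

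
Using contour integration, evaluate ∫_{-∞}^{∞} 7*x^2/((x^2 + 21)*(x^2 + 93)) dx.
Let f(z) = 7*z^2/((z^2 + 21)*(z^2 + 93)). The denominator has no real zeros and deg Q - deg P = 2 ≥ 2, so the integral of f over the upper semicircle |z| = R tends to 0 as R → ∞. Closing the contour in the upper half-plane,
  ∫_{-∞}^{∞} f(x) dx = 2πi · Σ Res(f, z_k)  over the poles with Im z_k > 0.

Zeros of the denominator: z^2 + 93 = 0 gives z = ±sqrt(93)*I; z^2 + 21 = 0 gives z = ±sqrt(21)*I.
Upper half-plane: z = sqrt(21)*I, z = sqrt(93)*I (simple).

Each pole is a simple zero of Q(z) = z^4 + 114*z^2 + 1953, so Res(f, z₀) = P(z₀)/Q'(z₀) with P(z) = 7*z^2, Q'(z) = 4*z^3 + 228*z:
  Res(f, sqrt(21)*I) = (-147)/(144*sqrt(21)*I) = 7*sqrt(21)*I/144
  Res(f, sqrt(93)*I) = (-651)/(-144*sqrt(93)*I) = -7*sqrt(93)*I/144

Sum of residues: 7*I*(-sqrt(93) + sqrt(21))/144
∫_{-∞}^{∞} f(x) dx = 2πi · (7*I*(-sqrt(93) + sqrt(21))/144) = 7*pi*(-sqrt(21) + sqrt(93))/72

Final answer: 7*pi*(-sqrt(21) + sqrt(93))/72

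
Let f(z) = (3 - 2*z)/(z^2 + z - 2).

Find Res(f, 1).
Write f(z) = P(z)/Q(z) with P(z) = 3 - 2*z and Q(z) = z^2 + z - 2.
The denominator factors as Q(z) = (z + 2)*(z - 1), so z = 1 is a simple zero of Q and P is analytic there; z = 1 is therefore a simple pole and
  Res(f, z₀) = P(z₀)/Q'(z₀).

Q'(z) = 2*z + 1, so Q'(1) = 3.
P(1) = 1.

Res(f, 1) = (1)/(3) = 1/3

Final answer: 1/3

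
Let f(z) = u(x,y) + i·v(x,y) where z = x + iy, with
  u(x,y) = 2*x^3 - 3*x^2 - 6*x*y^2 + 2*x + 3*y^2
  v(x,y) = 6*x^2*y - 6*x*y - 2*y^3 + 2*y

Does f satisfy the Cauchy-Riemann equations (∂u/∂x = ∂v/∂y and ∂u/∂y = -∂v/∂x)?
∂u/∂x = 6*x^2 - 6*x - 6*y^2 + 2
∂v/∂y = 6*x^2 - 6*x - 6*y^2 + 2
∂u/∂y = -12*x*y + 6*y
∂v/∂x = 12*x*y - 6*y
∂u/∂x = ∂v/∂y and ∂u/∂y = -∂v/∂x hold identically; f is analytic.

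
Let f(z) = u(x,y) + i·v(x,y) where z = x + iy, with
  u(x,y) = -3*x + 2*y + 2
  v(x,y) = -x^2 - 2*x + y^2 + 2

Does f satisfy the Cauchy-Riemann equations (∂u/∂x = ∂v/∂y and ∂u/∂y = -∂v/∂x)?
∂u/∂x = -3
∂v/∂y = 2*y
∂u/∂y = 2
∂v/∂x = -2*x - 2
∂u/∂x ≠ ∂v/∂y and ∂u/∂y ≠ -∂v/∂x; the Cauchy-Riemann equations are not satisfied, so f is not analytic.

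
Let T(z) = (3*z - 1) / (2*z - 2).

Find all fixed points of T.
T(z) = z means 3*z - 1 = z*(2*z - 2), i.e.
  2*z^2 - 5*z + 1 = 0.
Discriminant: (-5)^2 - 4*(2)*(1) = 17, so the roots are real.
  z = (5 ± sqrt(17))/(2*(2))
Fixed points: {5/4 - sqrt(17)/4, sqrt(17)/4 + 5/4}

Final answer: {5/4 - sqrt(17)/4, sqrt(17)/4 + 5/4}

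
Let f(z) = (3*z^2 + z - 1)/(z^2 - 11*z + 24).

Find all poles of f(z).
{3, 8}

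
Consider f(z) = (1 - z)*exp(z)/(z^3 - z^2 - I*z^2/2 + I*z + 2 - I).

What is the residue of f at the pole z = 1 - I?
(-4/25 - 3*I/25)*exp(1 - I)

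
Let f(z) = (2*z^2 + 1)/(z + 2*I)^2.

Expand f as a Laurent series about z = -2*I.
Put w = z - (-2*I), i.e. z = w - 2*I. The denominator is w^2, so it suffices to rewrite the numerator in powers of w.

P(z) = 2*z^2 + 1
P(w - 2*I) = -7 - 8*I*w + 2*w^2

Dividing each term by w^2:
  f = -7/w^2 - 8*I/w + 2

Substituting back w = z + 2*I:
  f(z) = -7/(z + 2*I)^2 - 8*I/(z + 2*I) + 2

The series is finite because the numerator is a polynomial; the negative powers form the principal part, and the coefficient of 1/(z + 2*I) gives Res(f, -2*I) = -8*I.

Final answer: -7/(z + 2*I)^2 - 8*I/(z + 2*I) + 2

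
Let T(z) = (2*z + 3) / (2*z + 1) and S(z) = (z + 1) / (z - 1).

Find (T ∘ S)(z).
(T ∘ S)(z) = T(S(z)) = ((2)*S(z) + (3))/((2)*S(z) + (1)). Multiply numerator and denominator by z - 1:
  numerator:   (2)*(z + 1) + (3)*(z - 1) = 5*z - 1
  denominator: (2)*(z + 1) + (1)*(z - 1) = 3*z + 1
(T ∘ S)(z) = (5*z - 1)/(3*z + 1)

Final answer: (5*z - 1)/(3*z + 1)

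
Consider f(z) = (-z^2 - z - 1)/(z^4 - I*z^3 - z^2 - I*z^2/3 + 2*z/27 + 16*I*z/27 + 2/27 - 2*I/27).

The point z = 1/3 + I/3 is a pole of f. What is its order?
Factor the denominator:
  z^4 - I*z^3 - z^2 - I*z^2/3 + 2*z/27 + 16*I*z/27 + 2/27 - 2*I/27 = (z - 1/3 - I/3)^3*(z + 1)

The numerator P(z) = -z^2 - z - 1 has P(1/3 + I/3) = -4/3 - 5*I/9 ≠ 0, so no factor of (z - 1/3 - I/3) cancels.
Near z = 1/3 + I/3 we can therefore write f(z) = g(z)/(z - 1/3 - I/3)^3 with g analytic at 1/3 + I/3 and g(1/3 + I/3) ≠ 0 (g is the numerator divided by the remaining denominator factors).

Hence z = 1/3 + I/3 is a pole of order 3.

Final answer: 3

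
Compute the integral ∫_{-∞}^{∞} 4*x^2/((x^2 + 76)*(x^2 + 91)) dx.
Let f(z) = 4*z^2/((z^2 + 76)*(z^2 + 91)). The denominator has no real zeros and deg Q - deg P = 2 ≥ 2, so the integral of f over the upper semicircle |z| = R tends to 0 as R → ∞. Closing the contour in the upper half-plane,
  ∫_{-∞}^{∞} f(x) dx = 2πi · Σ Res(f, z_k)  over the poles with Im z_k > 0.

Zeros of the denominator: z^2 + 91 = 0 gives z = ±sqrt(91)*I; z^2 + 76 = 0 gives z = ±2*sqrt(19)*I.
Upper half-plane: z = 2*sqrt(19)*I, z = sqrt(91)*I (simple).

Each pole is a simple zero of Q(z) = z^4 + 167*z^2 + 6916, so Res(f, z₀) = P(z₀)/Q'(z₀) with P(z) = 4*z^2, Q'(z) = 4*z^3 + 334*z:
  Res(f, 2*sqrt(19)*I) = (-304)/(60*sqrt(19)*I) = 4*sqrt(19)*I/15
  Res(f, sqrt(91)*I) = (-364)/(-30*sqrt(91)*I) = -2*sqrt(91)*I/15

Sum of residues: 2*I*(-sqrt(91) + 2*sqrt(19))/15
∫_{-∞}^{∞} f(x) dx = 2πi · (2*I*(-sqrt(91) + 2*sqrt(19))/15) = 4*pi*(-2*sqrt(19) + sqrt(91))/15

Final answer: 4*pi*(-2*sqrt(19) + sqrt(91))/15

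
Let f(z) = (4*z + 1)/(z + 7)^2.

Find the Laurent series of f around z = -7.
Put w = z - (-7), i.e. z = w - 7. The denominator is w^2, so it suffices to rewrite the numerator in powers of w.

P(z) = 4*z + 1
P(w - 7) = -27 + 4*w

Dividing each term by w^2:
  f = -27/w^2 + 4/w

Substituting back w = z + 7:
  f(z) = -27/(z + 7)^2 + 4/(z + 7)

The series is finite because the numerator is a polynomial; the negative powers form the principal part, and the coefficient of 1/(z + 7) gives Res(f, -7) = 4.

Final answer: -27/(z + 7)^2 + 4/(z + 7)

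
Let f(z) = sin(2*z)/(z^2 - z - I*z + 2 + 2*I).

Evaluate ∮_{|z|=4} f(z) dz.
pi*(-3/5 + I/5)*sin(2 - 2*I) + pi*(1/5 + 3*I/5)*sinh(4)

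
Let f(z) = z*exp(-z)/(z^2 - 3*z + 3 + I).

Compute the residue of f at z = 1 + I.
Write f(z) = P(z)/Q(z) with P(z) = z*exp(-z) and Q(z) = z^2 - 3*z + 3 + I.
The denominator factors as Q(z) = (z - 2 + I)*(z - 1 - I), so z = 1 + I is a simple zero of Q and P is analytic there; z = 1 + I is therefore a simple pole and
  Res(f, z₀) = P(z₀)/Q'(z₀).

Q'(z) = 2*z - 3, so Q'(1 + I) = -1 + 2*I.
P(1 + I) = (1 + I)*exp(-1 - I).

Res(f, 1 + I) = ((1 + I)*exp(-1 - I))/(-1 + 2*I) = (1/5 - 3*I/5)*exp(-1 - I)

Final answer: (1/5 - 3*I/5)*exp(-1 - I)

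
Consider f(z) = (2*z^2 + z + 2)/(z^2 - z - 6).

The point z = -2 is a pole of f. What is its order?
1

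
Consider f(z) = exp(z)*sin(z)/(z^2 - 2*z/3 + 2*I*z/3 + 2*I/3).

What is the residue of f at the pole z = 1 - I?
(3/8 + 3*I/8)*exp(1 - I)*sin(1 - I)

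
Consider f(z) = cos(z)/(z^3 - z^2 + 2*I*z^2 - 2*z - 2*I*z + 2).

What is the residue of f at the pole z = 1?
Write f(z) = P(z)/Q(z) with P(z) = cos(z) and Q(z) = z^3 - z^2 + 2*I*z^2 - 2*z - 2*I*z + 2.
The denominator factors as Q(z) = (z - 1)*(z - 1 + I)*(z + 1 + I), so z = 1 is a simple zero of Q and P is analytic there; z = 1 is therefore a simple pole and
  Res(f, z₀) = P(z₀)/Q'(z₀).

Q'(z) = 3*z^2 - 2*z + 4*I*z - 2 - 2*I, so Q'(1) = -1 + 2*I.
P(1) = cos(1).

Res(f, 1) = (cos(1))/(-1 + 2*I) = (-1/5 - 2*I/5)*cos(1)

Final answer: (-1/5 - 2*I/5)*cos(1)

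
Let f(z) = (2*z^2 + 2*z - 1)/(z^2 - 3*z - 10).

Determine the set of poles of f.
The singularities of f are the zeros of the denominator. Factoring,
  z^2 - 3*z - 10 = (z + 2)*(z - 5)
so the candidates are z = -2, z = 5.

Check the numerator P(z) = 2*z^2 + 2*z - 1 at each one:
  P(-2) = 3 ≠ 0, so z = -2 is a (simple) pole.
  P(5) = 59 ≠ 0, so z = 5 is a (simple) pole.

Poles of f: {-2, 5}

Final answer: {-2, 5}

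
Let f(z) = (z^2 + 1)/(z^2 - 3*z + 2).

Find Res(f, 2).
Write f(z) = P(z)/Q(z) with P(z) = z^2 + 1 and Q(z) = z^2 - 3*z + 2.
The denominator factors as Q(z) = (z - 1)*(z - 2), so z = 2 is a simple zero of Q and P is analytic there; z = 2 is therefore a simple pole and
  Res(f, z₀) = P(z₀)/Q'(z₀).

Q'(z) = 2*z - 3, so Q'(2) = 1.
P(2) = 5.

Res(f, 2) = (5)/(1) = 5

Final answer: 5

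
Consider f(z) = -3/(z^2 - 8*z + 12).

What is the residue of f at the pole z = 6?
Write f(z) = P(z)/Q(z) with P(z) = -3 and Q(z) = z^2 - 8*z + 12.
The denominator factors as Q(z) = (z - 2)*(z - 6), so z = 6 is a simple zero of Q and P is analytic there; z = 6 is therefore a simple pole and
  Res(f, z₀) = P(z₀)/Q'(z₀).

Q'(z) = 2*z - 8, so Q'(6) = 4.
P(6) = -3.

Res(f, 6) = (-3)/(4) = -3/4

Final answer: -3/4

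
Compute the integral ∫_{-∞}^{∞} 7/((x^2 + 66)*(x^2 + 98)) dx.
pi*(-33*sqrt(2) + 7*sqrt(66))/2112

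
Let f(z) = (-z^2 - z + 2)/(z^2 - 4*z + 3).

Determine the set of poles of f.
The singularities of f are the zeros of the denominator. Factoring,
  z^2 - 4*z + 3 = (z - 3)*(z - 1)
so the candidates are z = 3, z = 1.

Check the numerator P(z) = -z^2 - z + 2 at each one:
  P(3) = -10 ≠ 0, so z = 3 is a (simple) pole.
  P(1) = 0, so the factor (z - 1) cancels and z = 1 is only a removable singularity, not a pole.

Poles of f: {3}

Final answer: {3}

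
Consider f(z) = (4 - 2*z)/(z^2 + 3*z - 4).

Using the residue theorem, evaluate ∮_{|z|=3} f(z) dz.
By the residue theorem, ∮_C f(z) dz = 2πi · (sum of the residues of f at the poles inside |z| = 3).

The denominator factors as (z + 4)*(z - 1), so the singularities of f are simple poles at z = -4, z = 1.
  |-4|² = 16 > 9 = 3², so this pole is outside the contour.
  |1|² = 1 < 9 = 3², so this pole is inside the contour.

With P(z) = 4 - 2*z and Q(z) = z^2 + 3*z - 4, each pole is simple, so Res(f, z₀) = P(z₀)/Q'(z₀) with Q'(z) = 2*z + 3.
  Res(f, 1) = P(1)/Q'(1) = (2)/(5) = 2/5

∮_C f(z) dz = 2πi · (2/5) = 4*I*pi/5

Final answer: 4*I*pi/5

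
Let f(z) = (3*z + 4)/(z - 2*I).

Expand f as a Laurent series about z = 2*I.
Put w = z - (2*I), i.e. z = w + 2*I. The denominator is w, so it suffices to rewrite the numerator in powers of w.

P(z) = 3*z + 4
P(w + 2*I) = 4 + 6*I + 3*w

Dividing each term by w:
  f = (4 + 6*I)/w + 3

Substituting back w = z - 2*I:
  f(z) = (4 + 6*I)/(z - 2*I) + 3

The series is finite because the numerator is a polynomial; the negative powers form the principal part, and the coefficient of 1/(z - 2*I) gives Res(f, 2*I) = 4 + 6*I.

Final answer: (4 + 6*I)/(z - 2*I) + 3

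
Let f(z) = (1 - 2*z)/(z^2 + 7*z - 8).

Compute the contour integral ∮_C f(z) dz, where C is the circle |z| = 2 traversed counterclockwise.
-2*I*pi/9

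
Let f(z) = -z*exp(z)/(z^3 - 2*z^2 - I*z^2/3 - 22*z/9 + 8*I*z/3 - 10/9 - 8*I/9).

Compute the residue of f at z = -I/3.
Write f(z) = P(z)/Q(z) with P(z) = -z*exp(z) and Q(z) = z^3 - 2*z^2 - I*z^2/3 - 22*z/9 + 8*I*z/3 - 10/9 - 8*I/9.
The denominator factors as Q(z) = (z + I/3)*(z + 1 - I)*(z - 3 + I/3), so z = -I/3 is a simple zero of Q and P is analytic there; z = -I/3 is therefore a simple pole and
  Res(f, z₀) = P(z₀)/Q'(z₀).

Q'(z) = 3*z^2 - 4*z - 2*I*z/3 - 22/9 + 8*I/3, so Q'(-I/3) = -3 + 4*I.
P(-I/3) = I*exp(-I/3)/3.

Res(f, -I/3) = (I*exp(-I/3)/3)/(-3 + 4*I) = (4/75 - I/25)*exp(-I/3)

Final answer: (4/75 - I/25)*exp(-I/3)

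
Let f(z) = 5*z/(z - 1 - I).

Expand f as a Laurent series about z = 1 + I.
Put w = z - (1 + I), i.e. z = w + 1 + I. The denominator is w, so it suffices to rewrite the numerator in powers of w.

P(z) = 5*z
P(w + 1 + I) = 5 + 5*I + 5*w

Dividing each term by w:
  f = (5 + 5*I)/w + 5

Substituting back w = z - 1 - I:
  f(z) = (5 + 5*I)/(z - 1 - I) + 5

The series is finite because the numerator is a polynomial; the negative powers form the principal part, and the coefficient of 1/(z - 1 - I) gives Res(f, 1 + I) = 5 + 5*I.

Final answer: (5 + 5*I)/(z - 1 - I) + 5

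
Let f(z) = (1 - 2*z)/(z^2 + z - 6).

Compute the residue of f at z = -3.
Write f(z) = P(z)/Q(z) with P(z) = 1 - 2*z and Q(z) = z^2 + z - 6.
The denominator factors as Q(z) = (z - 2)*(z + 3), so z = -3 is a simple zero of Q and P is analytic there; z = -3 is therefore a simple pole and
  Res(f, z₀) = P(z₀)/Q'(z₀).

Q'(z) = 2*z + 1, so Q'(-3) = -5.
P(-3) = 7.

Res(f, -3) = (7)/(-5) = -7/5

Final answer: -7/5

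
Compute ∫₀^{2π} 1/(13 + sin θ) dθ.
sqrt(42)*pi/42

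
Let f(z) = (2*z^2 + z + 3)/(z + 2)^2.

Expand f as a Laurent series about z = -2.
Put w = z - (-2), i.e. z = w - 2. The denominator is w^2, so it suffices to rewrite the numerator in powers of w.

P(z) = 2*z^2 + z + 3
P(w - 2) = 9 - 7*w + 2*w^2

Dividing each term by w^2:
  f = 9/w^2 - 7/w + 2

Substituting back w = z + 2:
  f(z) = 9/(z + 2)^2 - 7/(z + 2) + 2

The series is finite because the numerator is a polynomial; the negative powers form the principal part, and the coefficient of 1/(z + 2) gives Res(f, -2) = -7.

Final answer: 9/(z + 2)^2 - 7/(z + 2) + 2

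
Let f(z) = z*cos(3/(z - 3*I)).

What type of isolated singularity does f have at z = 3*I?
Let u = z - 3*I. Then
  cos(3/u) = Σ_{k≥0} (-1)^k (3)^(2k)/((2k)!·u^(2k)) = 1 - 9/(2*u^2) + 27/(8*u^4) + ...
which has infinitely many negative powers of u, so cos(3/(z - 3*I)) has an essential singularity at z = 3*I.
The extra factor z is a nonzero polynomial; if the product had at most a pole at z = 3*I, dividing by that polynomial would leave cos(3/(z - 3*I)) with at most a pole too — contradiction. (Equivalently, the product's Laurent series still has infinitely many negative powers.)
So the singularity is essential.

Final answer: essential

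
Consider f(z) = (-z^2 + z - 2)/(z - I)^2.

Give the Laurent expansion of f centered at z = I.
Put w = z - (I), i.e. z = w + I. The denominator is w^2, so it suffices to rewrite the numerator in powers of w.

P(z) = -z^2 + z - 2
P(w + I) = -1 + I + (1 - 2*I)*w - w^2

Dividing each term by w^2:
  f = (-1 + I)/w^2 + (1 - 2*I)/w - 1

Substituting back w = z - I:
  f(z) = (-1 + I)/(z - I)^2 + (1 - 2*I)/(z - I) - 1

The series is finite because the numerator is a polynomial; the negative powers form the principal part, and the coefficient of 1/(z - I) gives Res(f, I) = 1 - 2*I.

Final answer: (-1 + I)/(z - I)^2 + (1 - 2*I)/(z - I) - 1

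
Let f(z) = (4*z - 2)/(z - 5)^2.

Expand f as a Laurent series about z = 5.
Put w = z - (5), i.e. z = w + 5. The denominator is w^2, so it suffices to rewrite the numerator in powers of w.

P(z) = 4*z - 2
P(w + 5) = 18 + 4*w

Dividing each term by w^2:
  f = 18/w^2 + 4/w

Substituting back w = z - 5:
  f(z) = 18/(z - 5)^2 + 4/(z - 5)

The series is finite because the numerator is a polynomial; the negative powers form the principal part, and the coefficient of 1/(z - 5) gives Res(f, 5) = 4.

Final answer: 18/(z - 5)^2 + 4/(z - 5)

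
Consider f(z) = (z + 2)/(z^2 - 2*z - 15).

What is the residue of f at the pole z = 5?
Write f(z) = P(z)/Q(z) with P(z) = z + 2 and Q(z) = z^2 - 2*z - 15.
The denominator factors as Q(z) = (z - 5)*(z + 3), so z = 5 is a simple zero of Q and P is analytic there; z = 5 is therefore a simple pole and
  Res(f, z₀) = P(z₀)/Q'(z₀).

Q'(z) = 2*z - 2, so Q'(5) = 8.
P(5) = 7.

Res(f, 5) = (7)/(8) = 7/8

Final answer: 7/8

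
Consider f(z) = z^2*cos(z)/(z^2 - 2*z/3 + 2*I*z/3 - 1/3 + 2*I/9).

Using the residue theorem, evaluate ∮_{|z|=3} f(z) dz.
By the residue theorem, ∮_C f(z) dz = 2πi · (sum of the residues of f at the poles inside |z| = 3).

The denominator factors as (z + 1/3)*(z - 1 + 2*I/3), so the singularities of f are simple poles at z = -1/3, z = 1 - 2*I/3.
  |-1/3|² = 1/9 < 9 = 3², so this pole is inside the contour.
  |1 - 2*I/3|² = 13/9 < 9 = 3², so this pole is inside the contour.

With P(z) = z^2*cos(z) and Q(z) = z^2 - 2*z/3 + 2*I*z/3 - 1/3 + 2*I/9, each pole is simple, so Res(f, z₀) = P(z₀)/Q'(z₀) with Q'(z) = 2*z - 2/3 + 2*I/3.
  Res(f, -1/3) = P(-1/3)/Q'(-1/3) = (cos(1/3)/9)/(-4/3 + 2*I/3) = (-1/15 - I/30)*cos(1/3)
  Res(f, 1 - 2*I/3) = P(1 - 2*I/3)/Q'(1 - 2*I/3) = ((5/9 - 4*I/3)*cos(1 - 2*I/3))/(4/3 - 2*I/3) = (11/15 - 19*I/30)*cos(1 - 2*I/3)

Sum of residues inside C: (-1/15 - I/30)*cos(1/3) + (11/15 - 19*I/30)*cos(1 - 2*I/3)
∮_C f(z) dz = 2πi · ((-1/15 - I/30)*cos(1/3) + (11/15 - 19*I/30)*cos(1 - 2*I/3)) = pi*(1/15 - 2*I/15)*cos(1/3) + pi*(19/15 + 22*I/15)*cos(1 - 2*I/3)

Final answer: pi*(1/15 - 2*I/15)*cos(1/3) + pi*(19/15 + 22*I/15)*cos(1 - 2*I/3)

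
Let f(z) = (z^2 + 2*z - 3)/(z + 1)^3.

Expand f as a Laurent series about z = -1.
Put w = z - (-1), i.e. z = w - 1. The denominator is w^3, so it suffices to rewrite the numerator in powers of w.

P(z) = z^2 + 2*z - 3
P(w - 1) = -4 + w^2

Dividing each term by w^3:
  f = -4/w^3 + 1/w

Substituting back w = z + 1:
  f(z) = -4/(z + 1)^3 + 1/(z + 1)

The series is finite because the numerator is a polynomial; the negative powers form the principal part, and the coefficient of 1/(z + 1) gives Res(f, -1) = 1.

Final answer: -4/(z + 1)^3 + 1/(z + 1)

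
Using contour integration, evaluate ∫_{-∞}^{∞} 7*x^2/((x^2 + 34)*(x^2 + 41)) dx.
Let f(z) = 7*z^2/((z^2 + 34)*(z^2 + 41)). The denominator has no real zeros and deg Q - deg P = 2 ≥ 2, so the integral of f over the upper semicircle |z| = R tends to 0 as R → ∞. Closing the contour in the upper half-plane,
  ∫_{-∞}^{∞} f(x) dx = 2πi · Σ Res(f, z_k)  over the poles with Im z_k > 0.

Zeros of the denominator: z^2 + 41 = 0 gives z = ±sqrt(41)*I; z^2 + 34 = 0 gives z = ±sqrt(34)*I.
Upper half-plane: z = sqrt(34)*I, z = sqrt(41)*I (simple).

Each pole is a simple zero of Q(z) = z^4 + 75*z^2 + 1394, so Res(f, z₀) = P(z₀)/Q'(z₀) with P(z) = 7*z^2, Q'(z) = 4*z^3 + 150*z:
  Res(f, sqrt(34)*I) = (-238)/(14*sqrt(34)*I) = sqrt(34)*I/2
  Res(f, sqrt(41)*I) = (-287)/(-14*sqrt(41)*I) = -sqrt(41)*I/2

Sum of residues: I*(-sqrt(41) + sqrt(34))/2
∫_{-∞}^{∞} f(x) dx = 2πi · (I*(-sqrt(41) + sqrt(34))/2) = pi*(-sqrt(34) + sqrt(41))

Final answer: pi*(-sqrt(34) + sqrt(41))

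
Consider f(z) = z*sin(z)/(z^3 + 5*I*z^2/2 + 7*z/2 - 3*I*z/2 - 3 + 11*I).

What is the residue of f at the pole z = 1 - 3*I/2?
(248/1325 - 86*I/1325)*sin(1 - 3*I/2)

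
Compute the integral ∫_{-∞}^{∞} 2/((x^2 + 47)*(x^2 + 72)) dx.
Let f(z) = 2/((z^2 + 47)*(z^2 + 72)). The denominator has no real zeros and deg Q - deg P = 4 ≥ 2, so the integral of f over the upper semicircle |z| = R tends to 0 as R → ∞. Closing the contour in the upper half-plane,
  ∫_{-∞}^{∞} f(x) dx = 2πi · Σ Res(f, z_k)  over the poles with Im z_k > 0.

Zeros of the denominator: z^2 + 47 = 0 gives z = ±sqrt(47)*I; z^2 + 72 = 0 gives z = ±6*sqrt(2)*I.
Upper half-plane: z = 6*sqrt(2)*I, z = sqrt(47)*I (simple).

Each pole is a simple zero of Q(z) = z^4 + 119*z^2 + 3384, so Res(f, z₀) = P(z₀)/Q'(z₀) with P(z) = 2, Q'(z) = 4*z^3 + 238*z:
  Res(f, 6*sqrt(2)*I) = (2)/(-300*sqrt(2)*I) = sqrt(2)*I/300
  Res(f, sqrt(47)*I) = (2)/(50*sqrt(47)*I) = -sqrt(47)*I/1175

Sum of residues: I*(-sqrt(47)/1175 + sqrt(2)/300)
∫_{-∞}^{∞} f(x) dx = 2πi · (I*(-sqrt(47)/1175 + sqrt(2)/300)) = pi*(-47*sqrt(2) + 12*sqrt(47))/7050

Final answer: pi*(-47*sqrt(2) + 12*sqrt(47))/7050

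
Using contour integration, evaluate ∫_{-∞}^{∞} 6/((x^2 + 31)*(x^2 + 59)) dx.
Let f(z) = 6/((z^2 + 31)*(z^2 + 59)). The denominator has no real zeros and deg Q - deg P = 4 ≥ 2, so the integral of f over the upper semicircle |z| = R tends to 0 as R → ∞. Closing the contour in the upper half-plane,
  ∫_{-∞}^{∞} f(x) dx = 2πi · Σ Res(f, z_k)  over the poles with Im z_k > 0.

Zeros of the denominator: z^2 + 59 = 0 gives z = ±sqrt(59)*I; z^2 + 31 = 0 gives z = ±sqrt(31)*I.
Upper half-plane: z = sqrt(31)*I, z = sqrt(59)*I (simple).

Each pole is a simple zero of Q(z) = z^4 + 90*z^2 + 1829, so Res(f, z₀) = P(z₀)/Q'(z₀) with P(z) = 6, Q'(z) = 4*z^3 + 180*z:
  Res(f, sqrt(31)*I) = (6)/(56*sqrt(31)*I) = -3*sqrt(31)*I/868
  Res(f, sqrt(59)*I) = (6)/(-56*sqrt(59)*I) = 3*sqrt(59)*I/1652

Sum of residues: 3*I*(-59*sqrt(31) + 31*sqrt(59))/51212
∫_{-∞}^{∞} f(x) dx = 2πi · (3*I*(-59*sqrt(31) + 31*sqrt(59))/51212) = 3*pi*(-31*sqrt(59) + 59*sqrt(31))/25606

Final answer: 3*pi*(-31*sqrt(59) + 59*sqrt(31))/25606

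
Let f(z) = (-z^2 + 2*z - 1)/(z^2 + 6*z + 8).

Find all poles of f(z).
{-4, -2}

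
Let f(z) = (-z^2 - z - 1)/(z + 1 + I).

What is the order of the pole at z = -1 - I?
Factor the denominator:
  z + 1 + I = (z + 1 + I)

The numerator P(z) = -z^2 - z - 1 has P(-1 - I) = -I ≠ 0, so no factor of (z + 1 + I) cancels.
Near z = -1 - I we can therefore write f(z) = g(z)/(z + 1 + I) with g analytic at -1 - I and g(-1 - I) ≠ 0 (g is just the numerator).

Hence z = -1 - I is a pole of order 1.

Final answer: 1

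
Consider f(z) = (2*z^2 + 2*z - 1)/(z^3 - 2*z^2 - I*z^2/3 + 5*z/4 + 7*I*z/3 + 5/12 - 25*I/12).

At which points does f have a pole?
{-1/2 + I, 1 + I/3, 3/2 - I}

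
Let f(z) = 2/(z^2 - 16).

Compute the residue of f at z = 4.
Write f(z) = P(z)/Q(z) with P(z) = 2 and Q(z) = z^2 - 16.
The denominator factors as Q(z) = (z - 4)*(z + 4), so z = 4 is a simple zero of Q and P is analytic there; z = 4 is therefore a simple pole and
  Res(f, z₀) = P(z₀)/Q'(z₀).

Q'(z) = 2*z, so Q'(4) = 8.
P(4) = 2.

Res(f, 4) = (2)/(8) = 1/4

Final answer: 1/4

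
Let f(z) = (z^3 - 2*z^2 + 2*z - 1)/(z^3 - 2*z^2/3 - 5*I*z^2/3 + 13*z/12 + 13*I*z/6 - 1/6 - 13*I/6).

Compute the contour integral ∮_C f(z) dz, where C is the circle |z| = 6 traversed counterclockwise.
pi*(-10/3 - 8*I/3)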